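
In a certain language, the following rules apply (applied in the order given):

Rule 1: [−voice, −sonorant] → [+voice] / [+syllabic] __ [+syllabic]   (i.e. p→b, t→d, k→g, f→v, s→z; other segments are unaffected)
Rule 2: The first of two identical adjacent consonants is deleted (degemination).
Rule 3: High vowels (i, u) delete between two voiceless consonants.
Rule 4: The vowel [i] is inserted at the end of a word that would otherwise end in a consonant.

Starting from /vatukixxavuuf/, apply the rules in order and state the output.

vadugixavuufi

Rule 1 (intervocalic voicing): /t/ is a voiceless obstruent between vowels /a/ and /u/, so it voices to [d]. /k/ is a voiceless obstruent between vowels /u/ and /i/, so it voices to [g]. /vatukixxavuuf/ → vadugixxavuuf.
Rule 2 (degemination): /xx/ is a geminate; the first /x/ deletes. /vadugixxavuuf/ → vadugixavuuf.
Rule 3 (high vowel syncope): no segment meets the environment; /vadugixavuuf/ is unchanged.
Rule 4 (final i-epenthesis): the form ends in the consonant /f/, so [i] is inserted word-finally. /vadugixavuuf/ → vadugixavuufi.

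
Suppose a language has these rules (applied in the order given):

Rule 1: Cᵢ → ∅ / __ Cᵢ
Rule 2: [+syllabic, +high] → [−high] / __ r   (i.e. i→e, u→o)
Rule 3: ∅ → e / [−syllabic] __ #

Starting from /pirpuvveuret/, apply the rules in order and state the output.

Rule 1 (degemination): /vv/ is a geminate; the first /v/ deletes. /pirpuvveuret/ → pirpuveuret.
Rule 2 (pre-rhotic lowering): /i/ is a high vowel immediately before /r/, so it lowers to [e]. /u/ is a high vowel immediately before /r/, so it lowers to [o]. /pirpuveuret/ → perpuveoret.
Rule 3 (final e-epenthesis): the form ends in the consonant /t/, so [e] is inserted word-finally. /perpuveoret/ → perpuveorete.

perpuveorete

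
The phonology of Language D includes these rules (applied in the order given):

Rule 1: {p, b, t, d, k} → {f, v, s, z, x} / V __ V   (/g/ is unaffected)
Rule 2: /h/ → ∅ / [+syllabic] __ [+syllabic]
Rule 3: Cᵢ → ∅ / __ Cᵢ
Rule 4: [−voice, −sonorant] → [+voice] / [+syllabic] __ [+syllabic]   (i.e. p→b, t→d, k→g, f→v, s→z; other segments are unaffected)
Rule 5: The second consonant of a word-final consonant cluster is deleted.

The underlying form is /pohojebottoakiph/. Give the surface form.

Rule 1 (intervocalic spirantization): /b/ is a stop between vowels /e/ and /o/, so it spirantizes to the fricative [v]. /k/ is a stop between vowels /a/ and /i/, so it spirantizes to the fricative [x]. /pohojebottoakiph/ → pohojevottoaxiph.
Rule 2 (intervocalic h-deletion): /h/ occurs between vowels /o/ and /o/, so it deletes. /pohojevottoaxiph/ → poojevottoaxiph.
Rule 3 (degemination): /tt/ is a geminate; the first /t/ deletes. /poojevottoaxiph/ → poojevotoaxiph.
Rule 4 (intervocalic voicing): /t/ is a voiceless obstruent between vowels /o/ and /o/, so it voices to [d]. /poojevotoaxiph/ → poojevodoaxiph.
Rule 5 (final cluster simplification): /h/ is the second consonant of a word-final cluster /ph/, so it deletes. /poojevodoaxiph/ → poojevodoaxip.

poojevodoaxip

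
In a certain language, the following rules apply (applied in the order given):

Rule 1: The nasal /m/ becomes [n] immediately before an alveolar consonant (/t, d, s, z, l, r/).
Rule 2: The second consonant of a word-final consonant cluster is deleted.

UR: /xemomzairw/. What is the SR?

xemonzair

Rule 1 (nasal place assimilation): /m/ precedes the alveolar consonant /z/, so it assimilates in place to [n]. /xemomzairw/ → xemonzairw.
Rule 2 (final cluster simplification): /w/ is the second consonant of a word-final cluster /rw/, so it deletes. /xemonzairw/ → xemonzair.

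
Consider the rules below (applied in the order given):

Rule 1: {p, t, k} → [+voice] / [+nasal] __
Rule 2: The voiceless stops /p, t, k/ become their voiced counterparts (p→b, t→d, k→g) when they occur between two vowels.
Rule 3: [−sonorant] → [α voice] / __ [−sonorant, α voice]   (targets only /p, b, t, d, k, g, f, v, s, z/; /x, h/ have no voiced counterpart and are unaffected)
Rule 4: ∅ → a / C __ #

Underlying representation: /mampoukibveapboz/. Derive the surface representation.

mambougibveabboza

Rule 1 (post-nasal voicing): /p/ is a voiceless stop immediately after the nasal /m/, so it voices to [b]. /mampoukibveapboz/ → mamboukibveapboz.
Rule 2 (intervocalic voicing): /k/ is a voiceless stop between vowels /u/ and /i/, so it voices to [g]. /mamboukibveapboz/ → mambougibveapboz.
Rule 3 (regressive voicing assimilation): /p/ precedes the voiced obstruent /b/, so it voices to [b] by assimilation. /mambougibveapboz/ → mambougibveabboz.
Rule 4 (final a-epenthesis): the form ends in the consonant /z/, so [a] is inserted word-finally. /mambougibveabboz/ → mambougibveabboza.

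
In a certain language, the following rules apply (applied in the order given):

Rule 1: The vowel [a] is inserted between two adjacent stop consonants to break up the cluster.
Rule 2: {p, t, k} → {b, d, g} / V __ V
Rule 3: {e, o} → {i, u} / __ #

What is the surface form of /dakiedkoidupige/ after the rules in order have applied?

dagiedagoidubigi

Rule 1 (stop-cluster a-epenthesis): /d/ and /k/ form a stop–stop cluster, so [a] is inserted between them. /dakiedkoidupige/ → dakiedakoidupige.
Rule 2 (intervocalic voicing): /k/ is a voiceless stop between vowels /a/ and /i/, so it voices to [g]. /k/ is a voiceless stop between vowels /a/ and /o/, so it voices to [g]. /p/ is a voiceless stop between vowels /u/ and /i/, so it voices to [b]. /dakiedakoidupige/ → dagiedagoidubige.
Rule 3 (final vowel raising): /e/ is a mid vowel in word-final position, so it raises to [i]. /dagiedagoidubige/ → dagiedagoidubigi.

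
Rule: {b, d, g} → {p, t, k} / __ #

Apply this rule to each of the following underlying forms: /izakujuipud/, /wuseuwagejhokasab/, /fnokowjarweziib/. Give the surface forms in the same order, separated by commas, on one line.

/izakujuipud/: /d/ is a voiced stop in word-final position, so it devoices to [t]. → [izakujuiput].
/wuseuwagejhokasab/: /b/ is a voiced stop in word-final position, so it devoices to [p]. → [wuseuwagejhokasap].
/fnokowjarweziib/: /b/ is a voiced stop in word-final position, so it devoices to [p]. → [fnokowjarweziip].

izakujuiput, wuseuwagejhokasap, fnokowjarweziip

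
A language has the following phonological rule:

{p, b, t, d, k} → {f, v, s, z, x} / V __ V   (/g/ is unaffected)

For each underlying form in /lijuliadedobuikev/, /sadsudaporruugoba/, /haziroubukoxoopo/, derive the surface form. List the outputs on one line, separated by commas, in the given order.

/lijuliadedobuikev/: /d/ is a stop between vowels /a/ and /e/, so it spirantizes to the fricative [z]. /d/ is a stop between vowels /e/ and /o/, so it spirantizes to the fricative [z]. /b/ is a stop between vowels /o/ and /u/, so it spirantizes to the fricative [v]. /k/ is a stop between vowels /i/ and /e/, so it spirantizes to the fricative [x]. → [lijuliazezovuixev].
/sadsudaporruugoba/: /d/ is a stop between vowels /u/ and /a/, so it spirantizes to the fricative [z]. /p/ is a stop between vowels /a/ and /o/, so it spirantizes to the fricative [f]. /b/ is a stop between vowels /o/ and /a/, so it spirantizes to the fricative [v]. → [sadsuzaforruugova].
/haziroubukoxoopo/: /b/ is a stop between vowels /u/ and /u/, so it spirantizes to the fricative [v]. /k/ is a stop between vowels /u/ and /o/, so it spirantizes to the fricative [x]. /p/ is a stop between vowels /o/ and /o/, so it spirantizes to the fricative [f]. → [hazirouvuxoxoofo].

lijuliazezovuixev, sadsuzaforruugova, hazirouvuxoxoofo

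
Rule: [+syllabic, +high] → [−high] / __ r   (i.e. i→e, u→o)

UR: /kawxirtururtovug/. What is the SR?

/i/ is a high vowel immediately before /r/, so it lowers to [e].
/u/ is a high vowel immediately before /r/, so it lowers to [o].
/u/ is a high vowel immediately before /r/, so it lowers to [o].
The other instance of /u/ does not occur in the required environment and remains unchanged.
Surface form: [kawxertorortovug].

kawxertorortovug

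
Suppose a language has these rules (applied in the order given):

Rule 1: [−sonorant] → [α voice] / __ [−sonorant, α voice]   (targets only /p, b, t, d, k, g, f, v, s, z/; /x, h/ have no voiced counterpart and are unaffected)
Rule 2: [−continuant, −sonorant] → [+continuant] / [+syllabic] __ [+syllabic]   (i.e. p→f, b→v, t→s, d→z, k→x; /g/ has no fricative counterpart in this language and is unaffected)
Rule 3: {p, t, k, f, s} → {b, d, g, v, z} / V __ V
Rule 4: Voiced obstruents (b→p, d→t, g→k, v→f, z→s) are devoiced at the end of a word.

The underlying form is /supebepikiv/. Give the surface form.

Rule 1 (regressive voicing assimilation): no segment meets the environment; /supebepikiv/ is unchanged.
Rule 2 (intervocalic spirantization): /p/ is a stop between vowels /u/ and /e/, so it spirantizes to the fricative [f]. /b/ is a stop between vowels /e/ and /e/, so it spirantizes to the fricative [v]. /p/ is a stop between vowels /e/ and /i/, so it spirantizes to the fricative [f]. /k/ is a stop between vowels /i/ and /i/, so it spirantizes to the fricative [x]. /supebepikiv/ → sufevefixiv.
Rule 3 (intervocalic voicing): /f/ is a voiceless obstruent between vowels /u/ and /e/, so it voices to [v]. /f/ is a voiceless obstruent between vowels /e/ and /i/, so it voices to [v]. /sufevefixiv/ → suvevevixiv.
Rule 4 (final devoicing): /v/ is a voiced obstruent in word-final position, so it devoices to [f]. /suvevevixiv/ → suvevevixif.

suvevevixif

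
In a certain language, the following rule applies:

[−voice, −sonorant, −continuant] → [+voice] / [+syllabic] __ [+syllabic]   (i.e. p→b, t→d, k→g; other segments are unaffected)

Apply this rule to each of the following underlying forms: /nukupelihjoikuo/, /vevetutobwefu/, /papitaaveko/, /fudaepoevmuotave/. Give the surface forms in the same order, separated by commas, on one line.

/nukupelihjoikuo/: /k/ is a voiceless stop between vowels /u/ and /u/, so it voices to [g]. /p/ is a voiceless stop between vowels /u/ and /e/, so it voices to [b]. /k/ is a voiceless stop between vowels /i/ and /u/, so it voices to [g]. → [nugubelihjoiguo].
/vevetutobwefu/: /t/ is a voiceless stop between vowels /e/ and /u/, so it voices to [d]. /t/ is a voiceless stop between vowels /u/ and /o/, so it voices to [d]. → [vevedudobwefu].
/papitaaveko/: /p/ is a voiceless stop between vowels /a/ and /i/, so it voices to [b]. /t/ is a voiceless stop between vowels /i/ and /a/, so it voices to [d]. /k/ is a voiceless stop between vowels /e/ and /o/, so it voices to [g]. → [pabidaavego].
/fudaepoevmuotave/: /p/ is a voiceless stop between vowels /e/ and /o/, so it voices to [b]. /t/ is a voiceless stop between vowels /o/ and /a/, so it voices to [d]. → [fudaeboevmuodave].

nugubelihjoiguo, vevedudobwefu, pabidaavego, fudaeboevmuodave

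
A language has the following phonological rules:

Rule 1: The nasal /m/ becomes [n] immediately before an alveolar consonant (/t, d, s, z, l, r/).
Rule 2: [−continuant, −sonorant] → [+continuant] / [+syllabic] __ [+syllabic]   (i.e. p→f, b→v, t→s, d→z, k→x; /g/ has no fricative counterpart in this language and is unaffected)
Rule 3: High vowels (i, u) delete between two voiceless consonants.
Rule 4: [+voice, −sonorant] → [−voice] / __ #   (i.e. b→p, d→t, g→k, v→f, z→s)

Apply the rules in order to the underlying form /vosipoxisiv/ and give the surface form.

vosfoxsif

Rule 1 (nasal place assimilation): no segment meets the environment; /vosipoxisiv/ is unchanged.
Rule 2 (intervocalic spirantization): /p/ is a stop between vowels /i/ and /o/, so it spirantizes to the fricative [f]. /vosipoxisiv/ → vosifoxisiv.
Rule 3 (high vowel syncope): /i/ is a high vowel flanked by voiceless consonants /s/ and /f/, so it deletes. /i/ is a high vowel flanked by voiceless consonants /x/ and /s/, so it deletes. /vosifoxisiv/ → vosfoxsiv.
Rule 4 (final devoicing): /v/ is a voiced obstruent in word-final position, so it devoices to [f]. /vosfoxsiv/ → vosfoxsif.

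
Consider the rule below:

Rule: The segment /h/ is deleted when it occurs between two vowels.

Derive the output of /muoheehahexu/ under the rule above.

/h/ occurs between vowels /o/ and /e/, so it deletes.
/h/ occurs between vowels /e/ and /a/, so it deletes.
/h/ occurs between vowels /a/ and /e/, so it deletes.
Surface form: [muoeeaexu].

muoeeaexu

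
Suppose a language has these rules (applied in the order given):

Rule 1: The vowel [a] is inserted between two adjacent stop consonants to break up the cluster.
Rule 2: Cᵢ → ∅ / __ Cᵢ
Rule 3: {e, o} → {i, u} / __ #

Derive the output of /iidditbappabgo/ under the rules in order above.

iidaditabapapabagu

Rule 1 (stop-cluster a-epenthesis): /d/ and /d/ form a stop–stop cluster, so [a] is inserted between them. /t/ and /b/ form a stop–stop cluster, so [a] is inserted between them. /p/ and /p/ form a stop–stop cluster, so [a] is inserted between them. /b/ and /g/ form a stop–stop cluster, so [a] is inserted between them. /iidditbappabgo/ → iidaditabapapabago.
Rule 2 (degemination): no segment meets the environment; /iidaditabapapabago/ is unchanged.
Rule 3 (final vowel raising): /o/ is a mid vowel in word-final position, so it raises to [u]. /iidaditabapapabago/ → iidaditabapapabagu.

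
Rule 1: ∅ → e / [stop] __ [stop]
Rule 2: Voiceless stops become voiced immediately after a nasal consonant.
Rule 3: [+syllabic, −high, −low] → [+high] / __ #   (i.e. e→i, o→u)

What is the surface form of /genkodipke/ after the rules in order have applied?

Rule 1 (stop-cluster e-epenthesis): /p/ and /k/ form a stop–stop cluster, so [e] is inserted between them. /genkodipke/ → genkodipeke.
Rule 2 (post-nasal voicing): /k/ is a voiceless stop immediately after the nasal /n/, so it voices to [g]. /genkodipeke/ → gengodipeke.
Rule 3 (final vowel raising): /e/ is a mid vowel in word-final position, so it raises to [i]. /gengodipeke/ → gengodipeki.

gengodipeki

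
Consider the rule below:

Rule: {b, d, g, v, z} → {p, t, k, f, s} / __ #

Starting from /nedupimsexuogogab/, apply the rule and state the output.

nedupimsexuogogap

Scanning /nedupimsexuogogab/: /d/ at position 3 is not in the conditioning environment; /g/ at position 13 is not in the conditioning environment; /g/ at position 15 is not in the conditioning environment; /b/ is a voiced obstruent in word-final position, so it devoices to [p].
Result: [nedupimsexuogogap].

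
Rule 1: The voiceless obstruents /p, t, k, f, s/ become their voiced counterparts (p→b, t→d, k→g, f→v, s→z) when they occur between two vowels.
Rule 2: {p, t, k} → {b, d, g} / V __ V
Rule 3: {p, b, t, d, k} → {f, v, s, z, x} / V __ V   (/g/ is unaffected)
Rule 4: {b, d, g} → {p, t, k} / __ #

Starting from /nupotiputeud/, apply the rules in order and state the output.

nuvozivuzeut

Rule 1 (intervocalic voicing): /p/ is a voiceless obstruent between vowels /u/ and /o/, so it voices to [b]. /t/ is a voiceless obstruent between vowels /o/ and /i/, so it voices to [d]. /p/ is a voiceless obstruent between vowels /i/ and /u/, so it voices to [b]. /t/ is a voiceless obstruent between vowels /u/ and /e/, so it voices to [d]. /nupotiputeud/ → nubodibudeud.
Rule 2 (intervocalic voicing): no segment meets the environment; /nubodibudeud/ is unchanged.
Rule 3 (intervocalic spirantization): /b/ is a stop between vowels /u/ and /o/, so it spirantizes to the fricative [v]. /d/ is a stop between vowels /o/ and /i/, so it spirantizes to the fricative [z]. /b/ is a stop between vowels /i/ and /u/, so it spirantizes to the fricative [v]. /d/ is a stop between vowels /u/ and /e/, so it spirantizes to the fricative [z]. /nubodibudeud/ → nuvozivuzeud.
Rule 4 (final devoicing): /d/ is a voiced stop in word-final position, so it devoices to [t]. /nuvozivuzeud/ → nuvozivuzeut.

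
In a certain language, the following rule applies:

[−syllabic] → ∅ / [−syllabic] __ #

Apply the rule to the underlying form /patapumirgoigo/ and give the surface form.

No segment of /patapumirgoigo/ meets the structural description of the rule, so the form surfaces unchanged.

patapumirgoigo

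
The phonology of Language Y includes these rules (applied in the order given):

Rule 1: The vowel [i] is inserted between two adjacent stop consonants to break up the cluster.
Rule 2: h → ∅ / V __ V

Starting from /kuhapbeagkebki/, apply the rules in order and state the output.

kuapibeagikebiki

Rule 1 (stop-cluster i-epenthesis): /p/ and /b/ form a stop–stop cluster, so [i] is inserted between them. /g/ and /k/ form a stop–stop cluster, so [i] is inserted between them. /b/ and /k/ form a stop–stop cluster, so [i] is inserted between them. /kuhapbeagkebki/ → kuhapibeagikebiki.
Rule 2 (intervocalic h-deletion): /h/ occurs between vowels /u/ and /a/, so it deletes. /kuhapibeagikebiki/ → kuapibeagikebiki.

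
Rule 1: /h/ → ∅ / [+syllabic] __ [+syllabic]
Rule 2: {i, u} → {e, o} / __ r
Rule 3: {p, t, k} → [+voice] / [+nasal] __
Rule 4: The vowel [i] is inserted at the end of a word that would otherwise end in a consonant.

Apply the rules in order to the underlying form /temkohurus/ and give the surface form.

Rule 1 (intervocalic h-deletion): /h/ occurs between vowels /o/ and /u/, so it deletes. /temkohurus/ → temkourus.
Rule 2 (pre-rhotic lowering): /u/ is a high vowel immediately before /r/, so it lowers to [o]. /temkourus/ → temkoorus.
Rule 3 (post-nasal voicing): /k/ is a voiceless stop immediately after the nasal /m/, so it voices to [g]. /temkoorus/ → temgoorus.
Rule 4 (final i-epenthesis): the form ends in the consonant /s/, so [i] is inserted word-finally. /temgoorus/ → temgoorusi.

temgoorusi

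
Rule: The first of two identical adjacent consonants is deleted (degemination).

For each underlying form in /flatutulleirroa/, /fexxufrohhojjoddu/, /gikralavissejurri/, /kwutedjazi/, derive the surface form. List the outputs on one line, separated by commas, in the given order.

/flatutulleirroa/: /ll/ is a geminate; the first /l/ deletes. /rr/ is a geminate; the first /r/ deletes. → [flatutuleiroa].
/fexxufrohhojjoddu/: /xx/ is a geminate; the first /x/ deletes. /hh/ is a geminate; the first /h/ deletes. /jj/ is a geminate; the first /j/ deletes. /dd/ is a geminate; the first /d/ deletes. → [fexufrohojodu].
/gikralavissejurri/: /ss/ is a geminate; the first /s/ deletes. /rr/ is a geminate; the first /r/ deletes. → [gikralavisejuri].
/kwutedjazi/: the rule's environment is not met; surfaces unchanged as [kwutedjazi].

flatutuleiroa, fexufrohojodu, gikralavisejuri, kwutedjazi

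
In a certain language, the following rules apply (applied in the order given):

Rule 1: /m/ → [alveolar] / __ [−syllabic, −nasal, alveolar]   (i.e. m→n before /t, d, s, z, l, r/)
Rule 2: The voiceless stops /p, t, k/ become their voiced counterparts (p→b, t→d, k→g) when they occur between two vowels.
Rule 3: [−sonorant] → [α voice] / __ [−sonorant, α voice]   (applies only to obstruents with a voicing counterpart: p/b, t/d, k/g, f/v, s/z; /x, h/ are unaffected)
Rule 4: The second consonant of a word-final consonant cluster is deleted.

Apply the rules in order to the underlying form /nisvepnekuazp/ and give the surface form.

Rule 1 (nasal place assimilation): no segment meets the environment; /nisvepnekuazp/ is unchanged.
Rule 2 (intervocalic voicing): /k/ is a voiceless stop between vowels /e/ and /u/, so it voices to [g]. /nisvepnekuazp/ → nisvepneguazp.
Rule 3 (regressive voicing assimilation): /s/ precedes the voiced obstruent /v/, so it voices to [z] by assimilation. /z/ precedes the voiceless obstruent /p/, so it devoices to [s] by assimilation. /nisvepneguazp/ → nizvepneguasp.
Rule 4 (final cluster simplification): /p/ is the second consonant of a word-final cluster /sp/, so it deletes. /nizvepneguasp/ → nizvepneguas.

nizvepneguas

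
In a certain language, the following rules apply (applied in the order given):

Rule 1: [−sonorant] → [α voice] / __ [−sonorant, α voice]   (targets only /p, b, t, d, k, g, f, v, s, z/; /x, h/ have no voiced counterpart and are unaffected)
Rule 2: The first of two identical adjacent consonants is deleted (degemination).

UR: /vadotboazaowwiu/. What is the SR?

Rule 1 (regressive voicing assimilation): /t/ precedes the voiced obstruent /b/, so it voices to [d] by assimilation. /vadotboazaowwiu/ → vadodboazaowwiu.
Rule 2 (degemination): /ww/ is a geminate; the first /w/ deletes. /vadodboazaowwiu/ → vadodboazaowiu.

vadodboazaowiu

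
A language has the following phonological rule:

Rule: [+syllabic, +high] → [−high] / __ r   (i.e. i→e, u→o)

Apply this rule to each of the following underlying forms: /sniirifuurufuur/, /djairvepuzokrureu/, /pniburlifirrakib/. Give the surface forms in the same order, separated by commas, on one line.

/sniirifuurufuur/: /i/ is a high vowel immediately before /r/, so it lowers to [e]. /u/ is a high vowel immediately before /r/, so it lowers to [o]. /u/ is a high vowel immediately before /r/, so it lowers to [o]. → [snierifuorufuor].
/djairvepuzokrureu/: /i/ is a high vowel immediately before /r/, so it lowers to [e]. /u/ is a high vowel immediately before /r/, so it lowers to [o]. → [djaervepuzokroreu].
/pniburlifirrakib/: /u/ is a high vowel immediately before /r/, so it lowers to [o]. /i/ is a high vowel immediately before /r/, so it lowers to [e]. → [pniborliferrakib].

snierifuorufuor, djaervepuzokroreu, pniborliferrakib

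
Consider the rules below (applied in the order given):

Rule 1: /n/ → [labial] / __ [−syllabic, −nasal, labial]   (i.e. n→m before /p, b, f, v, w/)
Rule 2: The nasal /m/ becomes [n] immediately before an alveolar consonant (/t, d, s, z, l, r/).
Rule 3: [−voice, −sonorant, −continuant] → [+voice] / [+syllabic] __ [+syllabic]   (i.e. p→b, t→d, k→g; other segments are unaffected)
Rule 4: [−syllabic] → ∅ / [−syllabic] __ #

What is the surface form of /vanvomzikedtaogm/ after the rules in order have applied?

vamvonzigedtaog

Rule 1 (nasal place assimilation): /n/ precedes the labial consonant /v/, so it assimilates in place to [m]. /vanvomzikedtaogm/ → vamvomzikedtaogm.
Rule 2 (nasal place assimilation): /m/ precedes the alveolar consonant /z/, so it assimilates in place to [n]. /vamvomzikedtaogm/ → vamvonzikedtaogm.
Rule 3 (intervocalic voicing): /k/ is a voiceless stop between vowels /i/ and /e/, so it voices to [g]. /vamvonzikedtaogm/ → vamvonzigedtaogm.
Rule 4 (final cluster simplification): /m/ is the second consonant of a word-final cluster /gm/, so it deletes. /vamvonzigedtaogm/ → vamvonzigedtaog.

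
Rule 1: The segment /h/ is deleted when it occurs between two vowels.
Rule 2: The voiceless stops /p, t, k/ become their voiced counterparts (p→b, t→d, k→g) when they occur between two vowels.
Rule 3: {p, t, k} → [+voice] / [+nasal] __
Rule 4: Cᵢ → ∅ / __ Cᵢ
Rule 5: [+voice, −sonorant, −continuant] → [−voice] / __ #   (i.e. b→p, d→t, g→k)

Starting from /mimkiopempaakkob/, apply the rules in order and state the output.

mimgiobembaakop

Rule 1 (intervocalic h-deletion): no segment meets the environment; /mimkiopempaakkob/ is unchanged.
Rule 2 (intervocalic voicing): /p/ is a voiceless stop between vowels /o/ and /e/, so it voices to [b]. /mimkiopempaakkob/ → mimkiobempaakkob.
Rule 3 (post-nasal voicing): /k/ is a voiceless stop immediately after the nasal /m/, so it voices to [g]. /p/ is a voiceless stop immediately after the nasal /m/, so it voices to [b]. /mimkiobempaakkob/ → mimgiobembaakkob.
Rule 4 (degemination): /kk/ is a geminate; the first /k/ deletes. /mimgiobembaakkob/ → mimgiobembaakob.
Rule 5 (final devoicing): /b/ is a voiced stop in word-final position, so it devoices to [p]. /mimgiobembaakob/ → mimgiobembaakop.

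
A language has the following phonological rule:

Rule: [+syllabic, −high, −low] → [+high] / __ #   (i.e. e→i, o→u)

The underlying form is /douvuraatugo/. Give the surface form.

/o/ is a mid vowel in word-final position, so it raises to [u].
Surface form: [douvuraatugu].

douvuraatugu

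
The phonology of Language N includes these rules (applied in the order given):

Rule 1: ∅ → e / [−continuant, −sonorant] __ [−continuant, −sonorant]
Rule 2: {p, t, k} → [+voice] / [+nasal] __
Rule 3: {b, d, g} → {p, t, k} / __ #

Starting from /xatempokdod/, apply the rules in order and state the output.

xatembokedot

Rule 1 (stop-cluster e-epenthesis): /k/ and /d/ form a stop–stop cluster, so [e] is inserted between them. /xatempokdod/ → xatempokedod.
Rule 2 (post-nasal voicing): /p/ is a voiceless stop immediately after the nasal /m/, so it voices to [b]. /xatempokedod/ → xatembokedod.
Rule 3 (final devoicing): /d/ is a voiced stop in word-final position, so it devoices to [t]. /xatembokedod/ → xatembokedot.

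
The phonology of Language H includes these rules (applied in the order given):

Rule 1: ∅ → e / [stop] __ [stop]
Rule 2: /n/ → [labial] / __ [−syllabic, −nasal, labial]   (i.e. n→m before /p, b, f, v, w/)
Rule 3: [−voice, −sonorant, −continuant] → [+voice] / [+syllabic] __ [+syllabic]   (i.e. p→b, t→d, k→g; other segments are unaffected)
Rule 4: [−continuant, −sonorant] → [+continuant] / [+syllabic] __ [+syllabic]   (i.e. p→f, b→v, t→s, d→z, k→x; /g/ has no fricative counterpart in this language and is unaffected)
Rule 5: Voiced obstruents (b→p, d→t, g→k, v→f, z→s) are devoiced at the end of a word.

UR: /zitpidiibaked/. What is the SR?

zizeviziivaget

Rule 1 (stop-cluster e-epenthesis): /t/ and /p/ form a stop–stop cluster, so [e] is inserted between them. /zitpidiibaked/ → zitepidiibaked.
Rule 2 (nasal place assimilation): no segment meets the environment; /zitepidiibaked/ is unchanged.
Rule 3 (intervocalic voicing): /t/ is a voiceless stop between vowels /i/ and /e/, so it voices to [d]. /p/ is a voiceless stop between vowels /e/ and /i/, so it voices to [b]. /k/ is a voiceless stop between vowels /a/ and /e/, so it voices to [g]. /zitepidiibaked/ → zidebidiibaged.
Rule 4 (intervocalic spirantization): /d/ is a stop between vowels /i/ and /e/, so it spirantizes to the fricative [z]. /b/ is a stop between vowels /e/ and /i/, so it spirantizes to the fricative [v]. /d/ is a stop between vowels /i/ and /i/, so it spirantizes to the fricative [z]. /b/ is a stop between vowels /i/ and /a/, so it spirantizes to the fricative [v]. /zidebidiibaged/ → zizeviziivaged.
Rule 5 (final devoicing): /d/ is a voiced obstruent in word-final position, so it devoices to [t]. /zizeviziivaged/ → zizeviziivaget.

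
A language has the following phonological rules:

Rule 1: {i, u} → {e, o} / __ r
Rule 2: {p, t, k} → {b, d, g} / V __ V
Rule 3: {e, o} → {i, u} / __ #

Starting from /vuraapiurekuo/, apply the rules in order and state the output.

Rule 1 (pre-rhotic lowering): /u/ is a high vowel immediately before /r/, so it lowers to [o]. /u/ is a high vowel immediately before /r/, so it lowers to [o]. /vuraapiurekuo/ → voraapiorekuo.
Rule 2 (intervocalic voicing): /p/ is a voiceless stop between vowels /a/ and /i/, so it voices to [b]. /k/ is a voiceless stop between vowels /e/ and /u/, so it voices to [g]. /voraapiorekuo/ → voraabioreguo.
Rule 3 (final vowel raising): /o/ is a mid vowel in word-final position, so it raises to [u]. /voraabioreguo/ → voraabioreguu.

voraabioreguu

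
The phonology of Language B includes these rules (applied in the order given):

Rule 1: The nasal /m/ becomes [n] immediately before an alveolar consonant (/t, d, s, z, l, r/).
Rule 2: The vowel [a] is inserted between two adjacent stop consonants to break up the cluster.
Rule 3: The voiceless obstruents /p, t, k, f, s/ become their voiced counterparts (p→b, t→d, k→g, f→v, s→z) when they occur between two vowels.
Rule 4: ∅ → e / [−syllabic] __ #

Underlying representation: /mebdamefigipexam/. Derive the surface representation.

mebadamevigibexame

Rule 1 (nasal place assimilation): no segment meets the environment; /mebdamefigipexam/ is unchanged.
Rule 2 (stop-cluster a-epenthesis): /b/ and /d/ form a stop–stop cluster, so [a] is inserted between them. /mebdamefigipexam/ → mebadamefigipexam.
Rule 3 (intervocalic voicing): /f/ is a voiceless obstruent between vowels /e/ and /i/, so it voices to [v]. /p/ is a voiceless obstruent between vowels /i/ and /e/, so it voices to [b]. /mebadamefigipexam/ → mebadamevigibexam.
Rule 4 (final e-epenthesis): the form ends in the consonant /m/, so [e] is inserted word-finally. /mebadamevigibexam/ → mebadamevigibexame.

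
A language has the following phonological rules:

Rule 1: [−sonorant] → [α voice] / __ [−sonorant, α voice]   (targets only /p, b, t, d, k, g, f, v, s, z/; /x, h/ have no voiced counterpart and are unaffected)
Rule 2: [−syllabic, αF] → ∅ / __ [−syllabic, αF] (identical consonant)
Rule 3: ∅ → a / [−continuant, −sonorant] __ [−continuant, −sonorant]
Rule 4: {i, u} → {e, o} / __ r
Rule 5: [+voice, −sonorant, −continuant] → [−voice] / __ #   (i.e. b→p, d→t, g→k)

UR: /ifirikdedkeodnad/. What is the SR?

iferigadetakeodnat

Rule 1 (regressive voicing assimilation): /k/ precedes the voiced obstruent /d/, so it voices to [g] by assimilation. /d/ precedes the voiceless obstruent /k/, so it devoices to [t] by assimilation. /ifirikdedkeodnad/ → ifirigdetkeodnad.
Rule 2 (degemination): no segment meets the environment; /ifirigdetkeodnad/ is unchanged.
Rule 3 (stop-cluster a-epenthesis): /g/ and /d/ form a stop–stop cluster, so [a] is inserted between them. /t/ and /k/ form a stop–stop cluster, so [a] is inserted between them. /ifirigdetkeodnad/ → ifirigadetakeodnad.
Rule 4 (pre-rhotic lowering): /i/ is a high vowel immediately before /r/, so it lowers to [e]. /ifirigadetakeodnad/ → iferigadetakeodnad.
Rule 5 (final devoicing): /d/ is a voiced stop in word-final position, so it devoices to [t]. /iferigadetakeodnad/ → iferigadetakeodnat.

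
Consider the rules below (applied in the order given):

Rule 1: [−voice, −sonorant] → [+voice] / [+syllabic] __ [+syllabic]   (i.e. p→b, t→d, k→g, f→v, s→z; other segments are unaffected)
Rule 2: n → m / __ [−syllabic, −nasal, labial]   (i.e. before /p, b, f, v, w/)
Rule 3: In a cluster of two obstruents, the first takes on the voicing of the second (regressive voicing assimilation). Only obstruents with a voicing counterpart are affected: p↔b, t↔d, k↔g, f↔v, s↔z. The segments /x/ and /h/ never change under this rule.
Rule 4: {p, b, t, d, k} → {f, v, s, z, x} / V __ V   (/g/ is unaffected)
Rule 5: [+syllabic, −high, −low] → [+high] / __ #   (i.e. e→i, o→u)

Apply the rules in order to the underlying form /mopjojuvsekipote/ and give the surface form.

mopjojufsegivozi

Rule 1 (intervocalic voicing): /k/ is a voiceless obstruent between vowels /e/ and /i/, so it voices to [g]. /p/ is a voiceless obstruent between vowels /i/ and /o/, so it voices to [b]. /t/ is a voiceless obstruent between vowels /o/ and /e/, so it voices to [d]. /mopjojuvsekipote/ → mopjojuvsegibode.
Rule 2 (nasal place assimilation): no segment meets the environment; /mopjojuvsegibode/ is unchanged.
Rule 3 (regressive voicing assimilation): /v/ precedes the voiceless obstruent /s/, so it devoices to [f] by assimilation. /mopjojuvsegibode/ → mopjojufsegibode.
Rule 4 (intervocalic spirantization): /b/ is a stop between vowels /i/ and /o/, so it spirantizes to the fricative [v]. /d/ is a stop between vowels /o/ and /e/, so it spirantizes to the fricative [z]. /mopjojufsegibode/ → mopjojufsegivoze.
Rule 5 (final vowel raising): /e/ is a mid vowel in word-final position, so it raises to [i]. /mopjojufsegivoze/ → mopjojufsegivozi.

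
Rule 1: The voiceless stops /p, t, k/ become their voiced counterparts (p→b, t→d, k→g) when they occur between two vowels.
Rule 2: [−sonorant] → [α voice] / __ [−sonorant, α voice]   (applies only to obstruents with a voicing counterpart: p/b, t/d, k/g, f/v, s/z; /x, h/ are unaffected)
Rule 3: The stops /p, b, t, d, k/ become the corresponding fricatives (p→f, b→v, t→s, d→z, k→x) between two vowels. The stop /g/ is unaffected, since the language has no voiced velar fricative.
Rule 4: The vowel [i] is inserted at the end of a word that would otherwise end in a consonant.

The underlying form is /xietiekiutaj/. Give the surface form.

Rule 1 (intervocalic voicing): /t/ is a voiceless stop between vowels /e/ and /i/, so it voices to [d]. /k/ is a voiceless stop between vowels /e/ and /i/, so it voices to [g]. /t/ is a voiceless stop between vowels /u/ and /a/, so it voices to [d]. /xietiekiutaj/ → xiediegiudaj.
Rule 2 (regressive voicing assimilation): no segment meets the environment; /xiediegiudaj/ is unchanged.
Rule 3 (intervocalic spirantization): /d/ is a stop between vowels /e/ and /i/, so it spirantizes to the fricative [z]. /d/ is a stop between vowels /u/ and /a/, so it spirantizes to the fricative [z]. /xiediegiudaj/ → xieziegiuzaj.
Rule 4 (final i-epenthesis): the form ends in the consonant /j/, so [i] is inserted word-finally. /xieziegiuzaj/ → xieziegiuzaji.

xieziegiuzaji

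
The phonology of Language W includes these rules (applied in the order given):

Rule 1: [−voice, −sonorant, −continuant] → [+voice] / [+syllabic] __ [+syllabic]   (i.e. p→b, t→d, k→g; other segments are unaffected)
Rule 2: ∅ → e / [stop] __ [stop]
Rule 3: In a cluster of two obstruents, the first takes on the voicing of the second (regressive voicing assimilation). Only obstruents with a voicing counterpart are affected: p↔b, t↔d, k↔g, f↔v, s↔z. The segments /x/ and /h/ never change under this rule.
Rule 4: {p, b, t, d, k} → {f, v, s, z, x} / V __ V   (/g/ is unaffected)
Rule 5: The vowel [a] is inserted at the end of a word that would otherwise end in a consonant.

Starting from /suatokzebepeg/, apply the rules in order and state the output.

Rule 1 (intervocalic voicing): /t/ is a voiceless stop between vowels /a/ and /o/, so it voices to [d]. /p/ is a voiceless stop between vowels /e/ and /e/, so it voices to [b]. /suatokzebepeg/ → suadokzebebeg.
Rule 2 (stop-cluster e-epenthesis): no segment meets the environment; /suadokzebebeg/ is unchanged.
Rule 3 (regressive voicing assimilation): /k/ precedes the voiced obstruent /z/, so it voices to [g] by assimilation. /suadokzebebeg/ → suadogzebebeg.
Rule 4 (intervocalic spirantization): /d/ is a stop between vowels /a/ and /o/, so it spirantizes to the fricative [z]. /b/ is a stop between vowels /e/ and /e/, so it spirantizes to the fricative [v]. /b/ is a stop between vowels /e/ and /e/, so it spirantizes to the fricative [v]. /suadogzebebeg/ → suazogzeveveg.
Rule 5 (final a-epenthesis): the form ends in the consonant /g/, so [a] is inserted word-finally. /suazogzeveveg/ → suazogzevevega.

suazogzevevega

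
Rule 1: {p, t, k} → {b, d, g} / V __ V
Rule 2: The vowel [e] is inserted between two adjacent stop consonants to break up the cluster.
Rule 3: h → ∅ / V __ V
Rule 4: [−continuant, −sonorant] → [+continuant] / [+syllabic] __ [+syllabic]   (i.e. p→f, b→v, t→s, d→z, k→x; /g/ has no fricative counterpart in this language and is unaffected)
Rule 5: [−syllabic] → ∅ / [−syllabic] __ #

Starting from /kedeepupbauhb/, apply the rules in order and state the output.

kezeevufevauh

Rule 1 (intervocalic voicing): /p/ is a voiceless stop between vowels /e/ and /u/, so it voices to [b]. /kedeepupbauhb/ → kedeebupbauhb.
Rule 2 (stop-cluster e-epenthesis): /p/ and /b/ form a stop–stop cluster, so [e] is inserted between them. /kedeebupbauhb/ → kedeebupebauhb.
Rule 3 (intervocalic h-deletion): no segment meets the environment; /kedeebupebauhb/ is unchanged.
Rule 4 (intervocalic spirantization): /d/ is a stop between vowels /e/ and /e/, so it spirantizes to the fricative [z]. /b/ is a stop between vowels /e/ and /u/, so it spirantizes to the fricative [v]. /p/ is a stop between vowels /u/ and /e/, so it spirantizes to the fricative [f]. /b/ is a stop between vowels /e/ and /a/, so it spirantizes to the fricative [v]. /kedeebupebauhb/ → kezeevufevauhb.
Rule 5 (final cluster simplification): /b/ is the second consonant of a word-final cluster /hb/, so it deletes. /kezeevufevauhb/ → kezeevufevauh.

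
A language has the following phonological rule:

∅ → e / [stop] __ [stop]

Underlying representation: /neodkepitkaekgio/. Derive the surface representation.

neodekepitekaekegio

/d/ and /k/ form a stop–stop cluster, so [e] is inserted between them.
/t/ and /k/ form a stop–stop cluster, so [e] is inserted between them.
/k/ and /g/ form a stop–stop cluster, so [e] is inserted between them.
Surface form: [neodekepitekaekegio].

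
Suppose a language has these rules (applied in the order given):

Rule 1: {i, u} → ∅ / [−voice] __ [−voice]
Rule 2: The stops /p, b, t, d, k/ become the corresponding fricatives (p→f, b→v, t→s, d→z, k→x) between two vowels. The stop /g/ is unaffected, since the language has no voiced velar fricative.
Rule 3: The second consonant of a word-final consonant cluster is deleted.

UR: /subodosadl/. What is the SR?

suvozosad

Rule 1 (high vowel syncope): no segment meets the environment; /subodosadl/ is unchanged.
Rule 2 (intervocalic spirantization): /b/ is a stop between vowels /u/ and /o/, so it spirantizes to the fricative [v]. /d/ is a stop between vowels /o/ and /o/, so it spirantizes to the fricative [z]. /subodosadl/ → suvozosadl.
Rule 3 (final cluster simplification): /l/ is the second consonant of a word-final cluster /dl/, so it deletes. /suvozosadl/ → suvozosad.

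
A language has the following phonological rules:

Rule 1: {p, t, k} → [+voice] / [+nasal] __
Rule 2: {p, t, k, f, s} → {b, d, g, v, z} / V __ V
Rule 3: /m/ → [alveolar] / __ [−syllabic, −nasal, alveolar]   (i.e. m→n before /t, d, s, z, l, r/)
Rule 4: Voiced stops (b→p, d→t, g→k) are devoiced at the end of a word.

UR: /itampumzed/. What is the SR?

idambunzet

Rule 1 (post-nasal voicing): /p/ is a voiceless stop immediately after the nasal /m/, so it voices to [b]. /itampumzed/ → itambumzed.
Rule 2 (intervocalic voicing): /t/ is a voiceless obstruent between vowels /i/ and /a/, so it voices to [d]. /itambumzed/ → idambumzed.
Rule 3 (nasal place assimilation): /m/ precedes the alveolar consonant /z/, so it assimilates in place to [n]. /idambumzed/ → idambunzed.
Rule 4 (final devoicing): /d/ is a voiced stop in word-final position, so it devoices to [t]. /idambunzed/ → idambunzet.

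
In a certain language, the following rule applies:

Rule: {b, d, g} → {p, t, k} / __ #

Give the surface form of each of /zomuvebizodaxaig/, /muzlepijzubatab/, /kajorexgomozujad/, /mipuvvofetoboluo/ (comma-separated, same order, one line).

/zomuvebizodaxaig/: /g/ is a voiced stop in word-final position, so it devoices to [k]. → [zomuvebizodaxaik].
/muzlepijzubatab/: /b/ is a voiced stop in word-final position, so it devoices to [p]. → [muzlepijzubatap].
/kajorexgomozujad/: /d/ is a voiced stop in word-final position, so it devoices to [t]. → [kajorexgomozujat].
/mipuvvofetoboluo/: the rule's environment is not met; surfaces unchanged as [mipuvvofetoboluo].

zomuvebizodaxaik, muzlepijzubatap, kajorexgomozujat, mipuvvofetoboluo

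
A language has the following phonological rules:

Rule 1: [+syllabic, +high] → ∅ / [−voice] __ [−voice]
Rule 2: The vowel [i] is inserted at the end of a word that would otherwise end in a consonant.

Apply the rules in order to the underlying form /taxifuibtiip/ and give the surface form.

Rule 1 (high vowel syncope): /i/ is a high vowel flanked by voiceless consonants /x/ and /f/, so it deletes. /taxifuibtiip/ → taxfuibtiip.
Rule 2 (final i-epenthesis): the form ends in the consonant /p/, so [i] is inserted word-finally. /taxfuibtiip/ → taxfuibtiipi.

taxfuibtiipi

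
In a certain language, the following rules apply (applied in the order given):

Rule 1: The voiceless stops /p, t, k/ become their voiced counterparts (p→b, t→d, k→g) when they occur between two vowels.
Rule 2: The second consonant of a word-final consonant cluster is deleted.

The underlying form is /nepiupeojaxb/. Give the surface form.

nebiubeojax

Rule 1 (intervocalic voicing): /p/ is a voiceless stop between vowels /e/ and /i/, so it voices to [b]. /p/ is a voiceless stop between vowels /u/ and /e/, so it voices to [b]. /nepiupeojaxb/ → nebiubeojaxb.
Rule 2 (final cluster simplification): /b/ is the second consonant of a word-final cluster /xb/, so it deletes. /nebiubeojaxb/ → nebiubeojax.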